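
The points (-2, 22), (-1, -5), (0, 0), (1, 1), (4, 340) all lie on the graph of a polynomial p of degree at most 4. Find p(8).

Using the Lagrange interpolation formula with nodes -2, -1, 0, 1, 4:
  L_0(u) = (u + 1)u(u - 1)(u - 4) / 36
  L_1(u) = (u + 2)u(u - 1)(u - 4) / -10
  L_2(u) = (u + 2)(u + 1)(u - 1)(u - 4) / 8
  L_3(u) = (u + 2)(u + 1)u(u - 4) / -18
  L_4(u) = (u + 2)(u + 1)u(u - 1) / 360
Then p(u) = 22·L_0(u) - 5·L_1(u) + 0·L_2(u) + 1·L_3(u) + 340·L_4(u).
Expanding and collecting terms gives p(u) = 2u^4 - 2u^3 - 4u^2 + 5u.
Evaluating at u = 8: p(8) = 6952.

6952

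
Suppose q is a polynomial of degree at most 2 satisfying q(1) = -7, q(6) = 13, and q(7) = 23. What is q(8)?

Write q(s) = as^2 + bs + c. Substituting each data point gives a linear system:
  a + b + c = -7
  36a + 6b + c = 13
  49a + 7b + c = 23
Solving the system yields a = 1, b = -3, c = -5.
So q(s) = s^2 - 3s - 5.
Then q(8) = 35.

35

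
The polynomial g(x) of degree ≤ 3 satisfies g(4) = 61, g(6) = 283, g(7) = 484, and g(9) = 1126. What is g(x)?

g(x) = 2x^3 - 4x^2 - x + 1

Using the Lagrange interpolation formula with nodes 4, 6, 7, 9:
  L_0(x) = (x - 6)(x - 7)(x - 9) / -30
  L_1(x) = (x - 4)(x - 7)(x - 9) / 6
  L_2(x) = (x - 4)(x - 6)(x - 9) / -6
  L_3(x) = (x - 4)(x - 6)(x - 7) / 30
Then g(x) = 61·L_0(x) + 283·L_1(x) + 484·L_2(x) + 1126·L_3(x).
Expanding and collecting terms gives g(x) = 2x^3 - 4x^2 - x + 1.
Check: g(4) = 61. ✓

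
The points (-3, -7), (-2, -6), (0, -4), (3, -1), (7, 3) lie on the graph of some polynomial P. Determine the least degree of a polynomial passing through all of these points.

1

Divided differences on the nodes -3, -2, 0, 3, 7:
  order 0: -7  -6  -4  -1  3
  order 1: 1  1  1  1
  order 2: 0  0  0
  order 3: 0  0
  order 4: 0
The order-1 divided differences are all 1 (nonzero) and every higher order vanishes, so the data lies on a polynomial of degree exactly 1.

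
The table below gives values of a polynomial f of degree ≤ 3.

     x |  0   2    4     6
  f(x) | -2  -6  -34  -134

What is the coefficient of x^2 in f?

3

Write f(x) = ax^3 + bx^2 + cx + d. Substituting each data point gives a linear system:
  d = -2
  8a + 4b + 2c + d = -6
  64a + 16b + 4c + d = -34
  216a + 36b + 6c + d = -134
Solving the system yields a = -1, b = 3, c = -4, d = -2.
So f(x) = -x^3 + 3x^2 - 4x - 2.
The coefficient of x^2 is 3.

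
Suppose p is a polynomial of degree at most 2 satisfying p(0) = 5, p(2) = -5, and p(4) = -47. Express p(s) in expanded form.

p(s) = -4s^2 + 3s + 5

Using the Lagrange interpolation formula with nodes 0, 2, 4:
  L_0(s) = (s - 2)(s - 4) / 8
  L_1(s) = s(s - 4) / -4
  L_2(s) = s(s - 2) / 8
Then p(s) = 5·L_0(s) - 5·L_1(s) - 47·L_2(s).
Expanding and collecting terms gives p(s) = -4s^2 + 3s + 5.
Check: p(2) = -5. ✓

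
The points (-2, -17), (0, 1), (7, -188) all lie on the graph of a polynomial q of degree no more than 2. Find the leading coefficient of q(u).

Write q(u) = au^2 + bu + c. Substituting each data point gives a linear system:
  4a - 2b + c = -17
  c = 1
  49a + 7b + c = -188
Solving the system yields a = -4, b = 1, c = 1.
So q(u) = -4u^2 + u + 1.
The leading coefficient is -4.

-4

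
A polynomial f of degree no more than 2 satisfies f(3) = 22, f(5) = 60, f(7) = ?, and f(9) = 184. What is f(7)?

The 3 known points determine the degree-2 polynomial uniquely.
Write f(t) = at^2 + bt + c. Substituting each data point gives a linear system:
  9a + 3b + c = 22
  25a + 5b + c = 60
  81a + 9b + c = 184
Solving the system yields a = 2, b = 3, c = -5.
So f(t) = 2t² + 3t - 5.
Then f(7) = 114.

114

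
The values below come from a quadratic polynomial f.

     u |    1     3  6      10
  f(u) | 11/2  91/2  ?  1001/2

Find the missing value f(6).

361/2

The 3 known points determine the degree-2 polynomial uniquely.
Write f(u) = au^2 + bu + c. Substituting each data point gives a linear system:
  a + b + c = 11/2
  9a + 3b + c = 91/2
  100a + 10b + c = 1001/2
Solving the system yields a = 5, b = 0, c = 1/2.
So f(u) = 5u² + 1/2.
Then f(6) = 361/2.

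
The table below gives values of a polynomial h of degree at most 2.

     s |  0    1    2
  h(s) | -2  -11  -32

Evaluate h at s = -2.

-20

Using the Lagrange interpolation formula with nodes 0, 1, 2:
  L_0(s) = (s - 1)(s - 2) / 2
  L_1(s) = s(s - 2) / -1
  L_2(s) = s(s - 1) / 2
Then h(s) = -2·L_0(s) - 11·L_1(s) - 32·L_2(s).
Expanding and collecting terms gives h(s) = -6s² - 3s - 2.
Evaluating at s = -2: h(-2) = -20.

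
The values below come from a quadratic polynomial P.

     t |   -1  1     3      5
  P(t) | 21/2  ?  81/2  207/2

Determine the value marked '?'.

The 3 known points determine the degree-2 polynomial uniquely.
Write P(t) = at^2 + bt + c. Substituting each data point gives a linear system:
  a - b + c = 21/2
  9a + 3b + c = 81/2
  25a + 5b + c = 207/2
Solving the system yields a = 4, b = -1/2, c = 6.
So P(t) = 4t^2 - (1/2)t + 6.
Then P(1) = 19/2.

19/2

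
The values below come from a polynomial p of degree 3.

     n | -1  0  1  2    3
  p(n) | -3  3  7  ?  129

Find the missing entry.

39

The 4 known points determine the degree-3 polynomial uniquely.
Write p(n) = an^3 + bn^2 + cn + d. Substituting each data point gives a linear system:
  -a + b - c + d = -3
  d = 3
  a + b + c + d = 7
  27a + 9b + 3c + d = 129
Solving the system yields a = 5, b = -1, c = 0, d = 3.
So p(n) = 5n^3 - n^2 + 3.
Then p(2) = 39.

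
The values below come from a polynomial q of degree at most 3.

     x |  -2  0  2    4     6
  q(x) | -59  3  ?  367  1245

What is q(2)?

49

The 4 known points determine the degree-3 polynomial uniquely.
Write q(x) = ax^3 + bx^2 + cx + d. Substituting each data point gives a linear system:
  -8a + 4b - 2c + d = -59
  d = 3
  64a + 16b + 4c + d = 367
  216a + 36b + 6c + d = 1245
Solving the system yields a = 6, b = -2, c = 3, d = 3.
So q(x) = 6x^3 - 2x^2 + 3x + 3.
Then q(2) = 49.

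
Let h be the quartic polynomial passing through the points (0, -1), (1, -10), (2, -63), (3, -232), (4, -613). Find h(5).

-1326

Using the Lagrange interpolation formula with nodes 0, 1, 2, 3, 4:
  L_0(t) = (t - 1)(t - 2)(t - 3)(t - 4) / 24
  L_1(t) = t(t - 2)(t - 3)(t - 4) / -6
  L_2(t) = t(t - 1)(t - 3)(t - 4) / 4
  L_3(t) = t(t - 1)(t - 2)(t - 4) / -6
  L_4(t) = t(t - 1)(t - 2)(t - 3) / 24
Then h(t) = -1·L_0(t) - 10·L_1(t) - 63·L_2(t) - 232·L_3(t) - 613·L_4(t).
Expanding and collecting terms gives h(t) = -t^4 - 6t^3 + 3t^2 - 5t - 1.
Evaluating at t = 5: h(5) = -1326.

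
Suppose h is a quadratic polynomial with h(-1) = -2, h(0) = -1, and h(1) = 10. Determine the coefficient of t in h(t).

Write h(t) = at^2 + bt + c. Substituting each data point gives a linear system:
  a - b + c = -2
  c = -1
  a + b + c = 10
Solving the system yields a = 5, b = 6, c = -1.
So h(t) = 5t² + 6t - 1.
The coefficient of t is 6.

6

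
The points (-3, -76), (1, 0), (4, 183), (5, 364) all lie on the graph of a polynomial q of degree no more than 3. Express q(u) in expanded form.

Using the Lagrange interpolation formula with nodes -3, 1, 4, 5:
  L_0(u) = (u - 1)(u - 4)(u - 5) / -224
  L_1(u) = (u + 3)(u - 4)(u - 5) / 48
  L_2(u) = (u + 3)(u - 1)(u - 5) / -21
  L_3(u) = (u + 3)(u - 1)(u - 4) / 32
Then q(u) = -76·L_0(u) + 0·L_1(u) + 183·L_2(u) + 364·L_3(u).
Expanding and collecting terms gives q(u) = 3u³ - 2u - 1.
Check: q(5) = 364. ✓

q(u) = 3u^3 - 2u - 1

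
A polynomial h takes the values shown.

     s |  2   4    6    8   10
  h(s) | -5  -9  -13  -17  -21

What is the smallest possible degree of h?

1

Forward differences of the values at s = 2, 4, 6, 8, 10:
  h  : -5  -9  -13  -17  -21
  Δ  : -4  -4  -4  -4
  Δ^2: 0  0  0
  Δ^3: 0  0
  Δ^4: 0
The first differences are constant (-4) and nonzero, while all higher differences vanish, so the minimal degree is 1.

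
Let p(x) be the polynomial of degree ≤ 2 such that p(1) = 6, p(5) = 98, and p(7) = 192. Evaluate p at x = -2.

21

Write p(x) = ax^2 + bx + c. Substituting each data point gives a linear system:
  a + b + c = 6
  25a + 5b + c = 98
  49a + 7b + c = 192
Solving the system yields a = 4, b = -1, c = 3.
So p(x) = 4x² - x + 3.
Then p(-2) = 21.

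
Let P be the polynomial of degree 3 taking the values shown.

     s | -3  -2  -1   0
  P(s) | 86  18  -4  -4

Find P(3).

Forward differences of the values at s = -3, -2, -1, 0:
  P  : 86  18  -4  -4
  Δ  : -68  -22  0
  Δ^2: 46  22
  Δ^3: -24
The third differences are constant, confirming degree 3.
Interpolating (Newton forward form) and evaluating at s = 3 gives P(3) = -112.

-112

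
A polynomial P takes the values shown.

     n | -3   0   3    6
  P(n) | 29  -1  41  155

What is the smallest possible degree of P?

2

Forward differences of the values at n = -3, 0, 3, 6:
  P  : 29  -1  41  155
  Δ  : -30  42  114
  Δ^2: 72  72
  Δ^3: 0
The second differences are constant (72) and nonzero, while all higher differences vanish, so the minimal degree is 2.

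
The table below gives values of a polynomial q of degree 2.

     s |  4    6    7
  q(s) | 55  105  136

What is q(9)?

210

Write q(s) = as^2 + bs + c. Substituting each data point gives a linear system:
  16a + 4b + c = 55
  36a + 6b + c = 105
  49a + 7b + c = 136
Solving the system yields a = 2, b = 5, c = 3.
So q(s) = 2s^2 + 5s + 3.
Then q(9) = 210.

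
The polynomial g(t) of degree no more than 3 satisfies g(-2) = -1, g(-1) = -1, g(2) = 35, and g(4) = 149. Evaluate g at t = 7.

Write g(t) = at^3 + bt^2 + ct + d. Substituting each data point gives a linear system:
  -8a + 4b - 2c + d = -1
  -a + b - c + d = -1
  8a + 4b + 2c + d = 35
  64a + 16b + 4c + d = 149
Solving the system yields a = 1, b = 4, c = 5, d = 1.
So g(t) = t³ + 4t² + 5t + 1.
Then g(7) = 575.

575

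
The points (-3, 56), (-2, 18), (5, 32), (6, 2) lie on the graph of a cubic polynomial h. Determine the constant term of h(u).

2

Write h(u) = au^3 + bu^2 + cu + d. Substituting each data point gives a linear system:
  -27a + 9b - 3c + d = 56
  -8a + 4b - 2c + d = 18
  125a + 25b + 5c + d = 32
  216a + 36b + 6c + d = 2
Solving the system yields a = -1, b = 5, c = 6, d = 2.
So h(u) = -u^3 + 5u^2 + 6u + 2.
The constant term is 2.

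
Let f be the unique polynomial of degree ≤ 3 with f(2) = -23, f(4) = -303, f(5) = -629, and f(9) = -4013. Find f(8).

-2783

Using the Lagrange interpolation formula with nodes 2, 4, 5, 9:
  L_0(n) = (n - 4)(n - 5)(n - 9) / -42
  L_1(n) = (n - 2)(n - 5)(n - 9) / 10
  L_2(n) = (n - 2)(n - 4)(n - 9) / -12
  L_3(n) = (n - 2)(n - 4)(n - 5) / 140
Then f(n) = -23·L_0(n) - 303·L_1(n) - 629·L_2(n) - 4013·L_3(n).
Expanding and collecting terms gives f(n) = -6n^3 + 4n^2 + 4n + 1.
Evaluating at n = 8: f(8) = -2783.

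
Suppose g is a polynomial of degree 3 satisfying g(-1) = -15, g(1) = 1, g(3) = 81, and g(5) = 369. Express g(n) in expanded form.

Write g(n) = an^3 + bn^2 + cn + d. Substituting each data point gives a linear system:
  -a + b - c + d = -15
  a + b + c + d = 1
  27a + 9b + 3c + d = 81
  125a + 25b + 5c + d = 369
Solving the system yields a = 3, b = -1, c = 5, d = -6.
So g(n) = 3n³ - n² + 5n - 6.
Check: g(1) = 1. ✓

g(n) = 3n^3 - n^2 + 5n - 6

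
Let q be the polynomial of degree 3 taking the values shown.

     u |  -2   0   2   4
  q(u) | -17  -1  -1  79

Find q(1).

-5

Write q(u) = au^3 + bu^2 + cu + d. Substituting each data point gives a linear system:
  -8a + 4b - 2c + d = -17
  d = -1
  8a + 4b + 2c + d = -1
  64a + 16b + 4c + d = 79
Solving the system yields a = 2, b = -2, c = -4, d = -1.
So q(u) = 2u³ - 2u² - 4u - 1.
Then q(1) = -5.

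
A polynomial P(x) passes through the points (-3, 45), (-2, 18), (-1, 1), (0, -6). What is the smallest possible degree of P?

2

Forward differences of the values at x = -3, -2, -1, 0:
  P  : 45  18  1  -6
  Δ  : -27  -17  -7
  Δ^2: 10  10
  Δ^3: 0
The second differences are constant (10) and nonzero, while all higher differences vanish, so the minimal degree is 2.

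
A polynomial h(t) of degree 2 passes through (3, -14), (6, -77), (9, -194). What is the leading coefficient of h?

Write h(t) = at^2 + bt + c. Substituting each data point gives a linear system:
  9a + 3b + c = -14
  36a + 6b + c = -77
  81a + 9b + c = -194
Solving the system yields a = -3, b = 6, c = -5.
So h(t) = -3t² + 6t - 5.
The leading coefficient is -3.

-3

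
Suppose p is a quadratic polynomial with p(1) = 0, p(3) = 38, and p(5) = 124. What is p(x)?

Write p(x) = ax^2 + bx + c. Substituting each data point gives a linear system:
  a + b + c = 0
  9a + 3b + c = 38
  25a + 5b + c = 124
Solving the system yields a = 6, b = -5, c = -1.
So p(x) = 6x^2 - 5x - 1.
Check: p(5) = 124. ✓

p(x) = 6x^2 - 5x - 1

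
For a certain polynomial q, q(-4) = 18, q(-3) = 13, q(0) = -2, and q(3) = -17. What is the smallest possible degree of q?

1

Divided differences on the nodes -4, -3, 0, 3:
  order 0: 18  13  -2  -17
  order 1: -5  -5  -5
  order 2: 0  0
  order 3: 0
The order-1 divided differences are all -5 (nonzero) and every higher order vanishes, so the data lies on a polynomial of degree exactly 1.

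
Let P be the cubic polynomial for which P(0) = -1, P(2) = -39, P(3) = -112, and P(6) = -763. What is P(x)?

P(x) = -3x^3 - 3x^2 - x - 1

Using the Lagrange interpolation formula with nodes 0, 2, 3, 6:
  L_0(x) = (x - 2)(x - 3)(x - 6) / -36
  L_1(x) = x(x - 3)(x - 6) / 8
  L_2(x) = x(x - 2)(x - 6) / -9
  L_3(x) = x(x - 2)(x - 3) / 72
Then P(x) = -1·L_0(x) - 39·L_1(x) - 112·L_2(x) - 763·L_3(x).
Expanding and collecting terms gives P(x) = -3x^3 - 3x^2 - x - 1.
Check: P(6) = -763. ✓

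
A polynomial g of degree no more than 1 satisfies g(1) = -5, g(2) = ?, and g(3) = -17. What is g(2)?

-11

The 2 known points determine the degree-1 polynomial uniquely.
Write g(u) = au + b. Substituting each data point gives a linear system:
  a + b = -5
  3a + b = -17
Solving the system yields a = -6, b = 1.
So g(u) = -6u + 1.
Then g(2) = -11.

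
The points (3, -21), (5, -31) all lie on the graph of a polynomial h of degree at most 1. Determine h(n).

h(n) = -5n - 6

Using the Lagrange interpolation formula with nodes 3, 5:
  L_0(n) = (n - 5) / -2
  L_1(n) = (n - 3) / 2
Then h(n) = -21·L_0(n) - 31·L_1(n).
Expanding and collecting terms gives h(n) = -5n - 6.
Check: h(3) = -21. ✓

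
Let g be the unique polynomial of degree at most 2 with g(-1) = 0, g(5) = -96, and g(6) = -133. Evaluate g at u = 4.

Write g(u) = au^2 + bu + c. Substituting each data point gives a linear system:
  a - b + c = 0
  25a + 5b + c = -96
  36a + 6b + c = -133
Solving the system yields a = -3, b = -4, c = -1.
So g(u) = -3u² - 4u - 1.
Then g(4) = -65.

-65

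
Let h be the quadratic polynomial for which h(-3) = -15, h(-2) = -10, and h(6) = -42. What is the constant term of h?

-6

Write h(s) = as^2 + bs + c. Substituting each data point gives a linear system:
  9a - 3b + c = -15
  4a - 2b + c = -10
  36a + 6b + c = -42
Solving the system yields a = -1, b = 0, c = -6.
So h(s) = -s² - 6.
The constant term is -6.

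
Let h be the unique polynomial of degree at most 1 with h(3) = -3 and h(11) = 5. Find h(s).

h(s) = s - 6

Write h(s) = as + b. Substituting each data point gives a linear system:
  3a + b = -3
  11a + b = 5
Solving the system yields a = 1, b = -6.
So h(s) = s - 6.
Check: h(3) = -3. ✓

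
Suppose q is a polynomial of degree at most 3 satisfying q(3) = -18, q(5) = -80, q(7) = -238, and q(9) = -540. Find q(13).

Using the Lagrange interpolation formula with nodes 3, 5, 7, 9:
  L_0(s) = (s - 5)(s - 7)(s - 9) / -48
  L_1(s) = (s - 3)(s - 7)(s - 9) / 16
  L_2(s) = (s - 3)(s - 5)(s - 9) / -16
  L_3(s) = (s - 3)(s - 5)(s - 7) / 48
Then q(s) = -18·L_0(s) - 80·L_1(s) - 238·L_2(s) - 540·L_3(s).
Expanding and collecting terms gives q(s) = -s³ + 3s² - 6s.
Evaluating at s = 13: q(13) = -1768.

-1768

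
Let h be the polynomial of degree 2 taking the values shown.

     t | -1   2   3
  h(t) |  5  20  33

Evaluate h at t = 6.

Write h(t) = at^2 + bt + c. Substituting each data point gives a linear system:
  a - b + c = 5
  4a + 2b + c = 20
  9a + 3b + c = 33
Solving the system yields a = 2, b = 3, c = 6.
So h(t) = 2t² + 3t + 6.
Then h(6) = 96.

96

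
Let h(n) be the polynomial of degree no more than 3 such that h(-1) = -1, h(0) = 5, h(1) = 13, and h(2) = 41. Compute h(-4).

Write h(n) = an^3 + bn^2 + cn + d. Substituting each data point gives a linear system:
  -a + b - c + d = -1
  d = 5
  a + b + c + d = 13
  8a + 4b + 2c + d = 41
Solving the system yields a = 3, b = 1, c = 4, d = 5.
So h(n) = 3n^3 + n^2 + 4n + 5.
Then h(-4) = -187.

-187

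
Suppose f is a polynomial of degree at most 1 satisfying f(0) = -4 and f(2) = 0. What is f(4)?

4

Write f(u) = au + b. Substituting each data point gives a linear system:
  b = -4
  2a + b = 0
Solving the system yields a = 2, b = -4.
So f(u) = 2u - 4.
Then f(4) = 4.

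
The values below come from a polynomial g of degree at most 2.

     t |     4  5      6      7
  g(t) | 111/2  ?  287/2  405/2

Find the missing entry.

The 3 known points determine the degree-2 polynomial uniquely.
Write g(t) = at^2 + bt + c. Substituting each data point gives a linear system:
  16a + 4b + c = 111/2
  36a + 6b + c = 287/2
  49a + 7b + c = 405/2
Solving the system yields a = 5, b = -6, c = -1/2.
So g(t) = 5t^2 - 6t - 1/2.
Then g(5) = 189/2.

189/2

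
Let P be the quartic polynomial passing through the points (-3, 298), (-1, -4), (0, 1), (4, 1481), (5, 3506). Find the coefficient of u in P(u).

Write P(u) = au^4 + bu^3 + cu^2 + du + e. Substituting each data point gives a linear system:
  81a - 27b + 9c - 3d + e = 298
  a - b + c - d + e = -4
  e = 1
  256a + 64b + 16c + 4d + e = 1481
  625a + 125b + 25c + 5d + e = 3506
Solving the system yields a = 5, b = 3, c = -1, d = 6, e = 1.
So P(u) = 5u⁴ + 3u³ - u² + 6u + 1.
The coefficient of u is 6.

6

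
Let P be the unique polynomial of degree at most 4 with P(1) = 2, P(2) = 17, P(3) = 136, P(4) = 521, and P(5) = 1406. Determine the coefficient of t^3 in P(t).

-3

Write P(t) = at^4 + bt^3 + ct^2 + dt + e. Substituting each data point gives a linear system:
  a + b + c + d + e = 2
  16a + 8b + 4c + 2d + e = 17
  81a + 27b + 9c + 3d + e = 136
  256a + 64b + 16c + 4d + e = 521
  625a + 125b + 25c + 5d + e = 1406
Solving the system yields a = 3, b = -3, c = -5, d = 6, e = 1.
So P(t) = 3t^4 - 3t^3 - 5t^2 + 6t + 1.
The coefficient of t^3 is -3.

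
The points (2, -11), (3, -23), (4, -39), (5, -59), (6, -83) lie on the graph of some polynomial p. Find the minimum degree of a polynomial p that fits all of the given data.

2

Forward differences of the values at n = 2, 3, 4, 5, 6:
  p  : -11  -23  -39  -59  -83
  Δ  : -12  -16  -20  -24
  Δ^2: -4  -4  -4
  Δ^3: 0  0
  Δ^4: 0
The second differences are constant (-4) and nonzero, while all higher differences vanish, so the minimal degree is 2.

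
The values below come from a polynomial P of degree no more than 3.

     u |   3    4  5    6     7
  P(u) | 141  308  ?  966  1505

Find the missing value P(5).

On equispaced nodes a degree-3 polynomial has vanishing fourth forward difference, so
  P(3) - 4·P(4) + 6·P(5) - 4·P(6) + P(7) = 0.
Substituting the known values and solving for P(5):
  6·P(5) = 3450
  P(5) = 575.

575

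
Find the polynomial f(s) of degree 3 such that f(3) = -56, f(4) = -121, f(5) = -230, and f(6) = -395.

f(s) = -2s^3 + 2s^2 - 5s - 5

Write f(s) = as^3 + bs^2 + cs + d. Substituting each data point gives a linear system:
  27a + 9b + 3c + d = -56
  64a + 16b + 4c + d = -121
  125a + 25b + 5c + d = -230
  216a + 36b + 6c + d = -395
Solving the system yields a = -2, b = 2, c = -5, d = -5.
So f(s) = -2s^3 + 2s^2 - 5s - 5.
Check: f(6) = -395. ✓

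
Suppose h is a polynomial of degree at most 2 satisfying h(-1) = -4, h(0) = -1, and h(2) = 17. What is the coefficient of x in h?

5

Write h(x) = ax^2 + bx + c. Substituting each data point gives a linear system:
  a - b + c = -4
  c = -1
  4a + 2b + c = 17
Solving the system yields a = 2, b = 5, c = -1.
So h(x) = 2x^2 + 5x - 1.
The coefficient of x is 5.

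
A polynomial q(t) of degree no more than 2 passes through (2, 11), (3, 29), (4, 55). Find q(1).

Using the Lagrange interpolation formula with nodes 2, 3, 4:
  L_0(t) = (t - 3)(t - 4) / 2
  L_1(t) = (t - 2)(t - 4) / -1
  L_2(t) = (t - 2)(t - 3) / 2
Then q(t) = 11·L_0(t) + 29·L_1(t) + 55·L_2(t).
Expanding and collecting terms gives q(t) = 4t^2 - 2t - 1.
Evaluating at t = 1: q(1) = 1.

1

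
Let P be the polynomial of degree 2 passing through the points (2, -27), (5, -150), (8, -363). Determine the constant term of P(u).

Write P(u) = au^2 + bu + c. Substituting each data point gives a linear system:
  4a + 2b + c = -27
  25a + 5b + c = -150
  64a + 8b + c = -363
Solving the system yields a = -5, b = -6, c = 5.
So P(u) = -5u² - 6u + 5.
The constant term is 5.

5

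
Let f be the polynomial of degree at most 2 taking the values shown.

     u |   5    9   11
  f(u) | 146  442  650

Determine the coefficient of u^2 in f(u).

Write f(u) = au^2 + bu + c. Substituting each data point gives a linear system:
  25a + 5b + c = 146
  81a + 9b + c = 442
  121a + 11b + c = 650
Solving the system yields a = 5, b = 4, c = 1.
So f(u) = 5u^2 + 4u + 1.
The leading coefficient is 5.

5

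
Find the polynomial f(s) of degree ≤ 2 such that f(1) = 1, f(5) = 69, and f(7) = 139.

Write f(s) = as^2 + bs + c. Substituting each data point gives a linear system:
  a + b + c = 1
  25a + 5b + c = 69
  49a + 7b + c = 139
Solving the system yields a = 3, b = -1, c = -1.
So f(s) = 3s^2 - s - 1.
Check: f(5) = 69. ✓

f(s) = 3s^2 - s - 1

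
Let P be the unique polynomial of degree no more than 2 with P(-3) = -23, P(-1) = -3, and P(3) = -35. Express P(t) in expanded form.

Using the Lagrange interpolation formula with nodes -3, -1, 3:
  L_0(t) = (t + 1)(t - 3) / 12
  L_1(t) = (t + 3)(t - 3) / -8
  L_2(t) = (t + 3)(t + 1) / 24
Then P(t) = -23·L_0(t) - 3·L_1(t) - 35·L_2(t).
Expanding and collecting terms gives P(t) = -3t² - 2t - 2.
Check: P(-1) = -3. ✓

P(t) = -3t^2 - 2t - 2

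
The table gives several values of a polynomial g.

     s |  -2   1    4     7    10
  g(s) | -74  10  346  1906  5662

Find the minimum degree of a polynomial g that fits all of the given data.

3

Forward differences of the values at s = -2, 1, 4, 7, 10:
  g  : -74  10  346  1906  5662
  Δ  : 84  336  1560  3756
  Δ^2: 252  1224  2196
  Δ^3: 972  972
  Δ^4: 0
The third differences are constant (972) and nonzero, while all higher differences vanish, so the minimal degree is 3.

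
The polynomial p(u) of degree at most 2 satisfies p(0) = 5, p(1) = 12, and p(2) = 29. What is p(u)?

Using the Lagrange interpolation formula with nodes 0, 1, 2:
  L_0(u) = (u - 1)(u - 2) / 2
  L_1(u) = u(u - 2) / -1
  L_2(u) = u(u - 1) / 2
Then p(u) = 5·L_0(u) + 12·L_1(u) + 29·L_2(u).
Expanding and collecting terms gives p(u) = 5u² + 2u + 5.
Check: p(0) = 5. ✓

p(u) = 5u^2 + 2u + 5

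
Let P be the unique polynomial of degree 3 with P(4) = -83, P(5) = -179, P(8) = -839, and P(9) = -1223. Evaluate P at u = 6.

Using the Lagrange interpolation formula with nodes 4, 5, 8, 9:
  L_0(u) = (u - 5)(u - 8)(u - 9) / -20
  L_1(u) = (u - 4)(u - 8)(u - 9) / 12
  L_2(u) = (u - 4)(u - 5)(u - 9) / -12
  L_3(u) = (u - 4)(u - 5)(u - 8) / 20
Then P(u) = -83·L_0(u) - 179·L_1(u) - 839·L_2(u) - 1223·L_3(u).
Expanding and collecting terms gives P(u) = -2u^3 + 3u^2 - u + 1.
Evaluating at u = 6: P(6) = -329.

-329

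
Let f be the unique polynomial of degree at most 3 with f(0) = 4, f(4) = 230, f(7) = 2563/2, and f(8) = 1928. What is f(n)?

Write f(n) = an^3 + bn^2 + cn + d. Substituting each data point gives a linear system:
  d = 4
  64a + 16b + 4c + d = 230
  343a + 49b + 7c + d = 2563/2
  512a + 64b + 8c + d = 1928
Solving the system yields a = 4, b = -2, c = 1/2, d = 4.
So f(n) = 4n³ - 2n² + (1/2)n + 4.
Check: f(7) = 2563/2. ✓

f(n) = 4n^3 - 2n^2 + (1/2)n + 4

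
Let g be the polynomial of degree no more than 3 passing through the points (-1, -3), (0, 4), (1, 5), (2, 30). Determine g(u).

Write g(u) = au^3 + bu^2 + cu + d. Substituting each data point gives a linear system:
  -a + b - c + d = -3
  d = 4
  a + b + c + d = 5
  8a + 4b + 2c + d = 30
Solving the system yields a = 5, b = -3, c = -1, d = 4.
So g(u) = 5u^3 - 3u^2 - u + 4.
Check: g(-1) = -3. ✓

g(u) = 5u^3 - 3u^2 - u + 4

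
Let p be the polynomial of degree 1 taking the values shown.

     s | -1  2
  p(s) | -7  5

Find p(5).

Write p(s) = as + b. Substituting each data point gives a linear system:
  -a + b = -7
  2a + b = 5
Solving the system yields a = 4, b = -3.
So p(s) = 4s - 3.
Then p(5) = 17.

17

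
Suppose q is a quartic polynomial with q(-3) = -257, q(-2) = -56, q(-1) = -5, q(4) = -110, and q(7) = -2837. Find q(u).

q(u) = -2u^4 + 5u^3 + 5u^2 + u - 2

Write q(u) = au^4 + bu^3 + cu^2 + du + e. Substituting each data point gives a linear system:
  81a - 27b + 9c - 3d + e = -257
  16a - 8b + 4c - 2d + e = -56
  a - b + c - d + e = -5
  256a + 64b + 16c + 4d + e = -110
  2401a + 343b + 49c + 7d + e = -2837
Solving the system yields a = -2, b = 5, c = 5, d = 1, e = -2.
So q(u) = -2u^4 + 5u^3 + 5u^2 + u - 2.
Check: q(-2) = -56. ✓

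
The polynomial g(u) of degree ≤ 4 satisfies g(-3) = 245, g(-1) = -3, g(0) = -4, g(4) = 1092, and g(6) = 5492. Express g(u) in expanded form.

Write g(u) = au^4 + bu^3 + cu^2 + du + e. Substituting each data point gives a linear system:
  81a - 27b + 9c - 3d + e = 245
  a - b + c - d + e = -3
  e = -4
  256a + 64b + 16c + 4d + e = 1092
  1296a + 216b + 36c + 6d + e = 5492
Solving the system yields a = 4, b = 2, c = -3, d = -2, e = -4.
So g(u) = 4u^4 + 2u^3 - 3u^2 - 2u - 4.
Check: g(-1) = -3. ✓

g(u) = 4u^4 + 2u^3 - 3u^2 - 2u - 4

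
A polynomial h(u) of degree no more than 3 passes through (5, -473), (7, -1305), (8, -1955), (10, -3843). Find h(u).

Using the Lagrange interpolation formula with nodes 5, 7, 8, 10:
  L_0(u) = (u - 7)(u - 8)(u - 10) / -30
  L_1(u) = (u - 5)(u - 8)(u - 10) / 6
  L_2(u) = (u - 5)(u - 7)(u - 10) / -6
  L_3(u) = (u - 5)(u - 7)(u - 8) / 30
Then h(u) = -473·L_0(u) - 1305·L_1(u) - 1955·L_2(u) - 3843·L_3(u).
Expanding and collecting terms gives h(u) = -4u³ + 2u² - 4u - 3.
Check: h(5) = -473. ✓

h(u) = -4u^3 + 2u^2 - 4u - 3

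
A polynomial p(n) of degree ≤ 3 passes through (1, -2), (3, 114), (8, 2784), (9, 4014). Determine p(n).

Using the Lagrange interpolation formula with nodes 1, 3, 8, 9:
  L_0(n) = (n - 3)(n - 8)(n - 9) / -112
  L_1(n) = (n - 1)(n - 8)(n - 9) / 60
  L_2(n) = (n - 1)(n - 3)(n - 9) / -35
  L_3(n) = (n - 1)(n - 3)(n - 8) / 48
Then p(n) = -2·L_0(n) + 114·L_1(n) + 2784·L_2(n) + 4014·L_3(n).
Expanding and collecting terms gives p(n) = 6n³ - 4n² - 4n.
Check: p(1) = -2. ✓

p(n) = 6n^3 - 4n^2 - 4n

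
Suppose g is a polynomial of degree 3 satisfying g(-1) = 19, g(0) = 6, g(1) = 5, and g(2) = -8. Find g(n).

g(n) = -4n^3 + 6n^2 - 3n + 6

Write g(n) = an^3 + bn^2 + cn + d. Substituting each data point gives a linear system:
  -a + b - c + d = 19
  d = 6
  a + b + c + d = 5
  8a + 4b + 2c + d = -8
Solving the system yields a = -4, b = 6, c = -3, d = 6.
So g(n) = -4n^3 + 6n^2 - 3n + 6.
Check: g(2) = -8. ✓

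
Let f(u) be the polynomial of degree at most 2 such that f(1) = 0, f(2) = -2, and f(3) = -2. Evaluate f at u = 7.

Write f(u) = au^2 + bu + c. Substituting each data point gives a linear system:
  a + b + c = 0
  4a + 2b + c = -2
  9a + 3b + c = -2
Solving the system yields a = 1, b = -5, c = 4.
So f(u) = u² - 5u + 4.
Then f(7) = 18.

18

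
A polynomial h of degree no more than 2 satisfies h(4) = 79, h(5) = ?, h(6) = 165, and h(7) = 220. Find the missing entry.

On equispaced nodes a degree-2 polynomial has vanishing third forward difference, so
  - h(4) + 3·h(5) - 3·h(6) + h(7) = 0.
Substituting the known values and solving for h(5):
  3·h(5) = 354
  h(5) = 118.

118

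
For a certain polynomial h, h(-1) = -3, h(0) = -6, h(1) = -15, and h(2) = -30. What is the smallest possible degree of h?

Forward differences of the values at u = -1, 0, 1, 2:
  h  : -3  -6  -15  -30
  Δ  : -3  -9  -15
  Δ^2: -6  -6
  Δ^3: 0
The second differences are constant (-6) and nonzero, while all higher differences vanish, so the minimal degree is 2.

2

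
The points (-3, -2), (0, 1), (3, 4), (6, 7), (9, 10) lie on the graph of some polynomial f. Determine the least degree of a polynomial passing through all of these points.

1

Forward differences of the values at n = -3, 0, 3, 6, 9:
  f  : -2  1  4  7  10
  Δ  : 3  3  3  3
  Δ^2: 0  0  0
  Δ^3: 0  0
  Δ^4: 0
The first differences are constant (3) and nonzero, while all higher differences vanish, so the minimal degree is 1.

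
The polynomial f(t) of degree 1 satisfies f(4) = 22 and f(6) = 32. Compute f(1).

Write f(t) = at + b. Substituting each data point gives a linear system:
  4a + b = 22
  6a + b = 32
Solving the system yields a = 5, b = 2.
So f(t) = 5t + 2.
Then f(1) = 7.

7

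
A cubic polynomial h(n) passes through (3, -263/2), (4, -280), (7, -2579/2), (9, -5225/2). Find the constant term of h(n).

Write h(n) = an^3 + bn^2 + cn + d. Substituting each data point gives a linear system:
  27a + 9b + 3c + d = -263/2
  64a + 16b + 4c + d = -280
  343a + 49b + 7c + d = -2579/2
  729a + 81b + 9c + d = -5225/2
Solving the system yields a = -3, b = -5, c = -5/2, d = 2.
So h(n) = -3n^3 - 5n^2 - (5/2)n + 2.
The constant term is 2.

2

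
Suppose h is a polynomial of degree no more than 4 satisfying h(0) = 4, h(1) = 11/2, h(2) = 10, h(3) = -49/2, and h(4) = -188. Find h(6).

Write h(u) = au^4 + bu^3 + cu^2 + du + e. Substituting each data point gives a linear system:
  e = 4
  a + b + c + d + e = 11/2
  16a + 8b + 4c + 2d + e = 10
  81a + 27b + 9c + 3d + e = -49/2
  256a + 64b + 16c + 4d + e = -188
Solving the system yields a = -2, b = 5, c = 1/2, d = -2, e = 4.
So h(u) = -2u⁴ + 5u³ + (1/2)u² - 2u + 4.
Then h(6) = -1502.

-1502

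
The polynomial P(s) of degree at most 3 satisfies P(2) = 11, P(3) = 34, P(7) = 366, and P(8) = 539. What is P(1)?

0

Using the Lagrange interpolation formula with nodes 2, 3, 7, 8:
  L_0(s) = (s - 3)(s - 7)(s - 8) / -30
  L_1(s) = (s - 2)(s - 7)(s - 8) / 20
  L_2(s) = (s - 2)(s - 3)(s - 8) / -20
  L_3(s) = (s - 2)(s - 3)(s - 7) / 30
Then P(s) = 11·L_0(s) + 34·L_1(s) + 366·L_2(s) + 539·L_3(s).
Expanding and collecting terms gives P(s) = s³ + 4s - 5.
Evaluating at s = 1: P(1) = 0.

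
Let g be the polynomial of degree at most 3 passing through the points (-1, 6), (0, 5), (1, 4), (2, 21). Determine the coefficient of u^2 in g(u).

0

Write g(u) = au^3 + bu^2 + cu + d. Substituting each data point gives a linear system:
  -a + b - c + d = 6
  d = 5
  a + b + c + d = 4
  8a + 4b + 2c + d = 21
Solving the system yields a = 3, b = 0, c = -4, d = 5.
So g(u) = 3u^3 - 4u + 5.
The coefficient of u^2 is 0.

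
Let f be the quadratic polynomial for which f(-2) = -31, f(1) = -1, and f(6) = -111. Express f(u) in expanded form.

Using the Lagrange interpolation formula with nodes -2, 1, 6:
  L_0(u) = (u - 1)(u - 6) / 24
  L_1(u) = (u + 2)(u - 6) / -15
  L_2(u) = (u + 2)(u - 1) / 40
Then f(u) = -31·L_0(u) - 1·L_1(u) - 111·L_2(u).
Expanding and collecting terms gives f(u) = -4u^2 + 6u - 3.
Check: f(6) = -111. ✓

f(u) = -4u^2 + 6u - 3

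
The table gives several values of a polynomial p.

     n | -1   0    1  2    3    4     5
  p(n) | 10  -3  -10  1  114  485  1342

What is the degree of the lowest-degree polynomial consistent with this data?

4

Forward differences of the values at n = -1, 0, 1, 2, 3, 4, 5:
  p  : 10  -3  -10  1  114  485  1342
  Δ  : -13  -7  11  113  371  857
  Δ^2: 6  18  102  258  486
  Δ^3: 12  84  156  228
  Δ^4: 72  72  72
  Δ^5: 0  0
  Δ^6: 0
The fourth differences are constant (72) and nonzero, while all higher differences vanish, so the minimal degree is 4.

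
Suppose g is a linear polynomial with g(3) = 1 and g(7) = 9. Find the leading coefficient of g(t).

Write g(t) = at + b. Substituting each data point gives a linear system:
  3a + b = 1
  7a + b = 9
Solving the system yields a = 2, b = -5.
So g(t) = 2t - 5.
The leading coefficient is 2.

2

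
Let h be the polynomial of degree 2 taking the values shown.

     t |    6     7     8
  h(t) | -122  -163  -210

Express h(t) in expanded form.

h(t) = -3t^2 - 2t - 2

Using the Lagrange interpolation formula with nodes 6, 7, 8:
  L_0(t) = (t - 7)(t - 8) / 2
  L_1(t) = (t - 6)(t - 8) / -1
  L_2(t) = (t - 6)(t - 7) / 2
Then h(t) = -122·L_0(t) - 163·L_1(t) - 210·L_2(t).
Expanding and collecting terms gives h(t) = -3t^2 - 2t - 2.
Check: h(6) = -122. ✓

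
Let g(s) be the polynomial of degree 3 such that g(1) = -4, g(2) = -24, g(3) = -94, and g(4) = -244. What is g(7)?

-1474

Write g(s) = as^3 + bs^2 + cs + d. Substituting each data point gives a linear system:
  a + b + c + d = -4
  8a + 4b + 2c + d = -24
  27a + 9b + 3c + d = -94
  64a + 16b + 4c + d = -244
Solving the system yields a = -5, b = 5, c = 0, d = -4.
So g(s) = -5s^3 + 5s^2 - 4.
Then g(7) = -1474.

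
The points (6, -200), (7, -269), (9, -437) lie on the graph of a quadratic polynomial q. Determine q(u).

Using the Lagrange interpolation formula with nodes 6, 7, 9:
  L_0(u) = (u - 7)(u - 9) / 3
  L_1(u) = (u - 6)(u - 9) / -2
  L_2(u) = (u - 6)(u - 7) / 6
Then q(u) = -200·L_0(u) - 269·L_1(u) - 437·L_2(u).
Expanding and collecting terms gives q(u) = -5u^2 - 4u + 4.
Check: q(6) = -200. ✓

q(u) = -5u^2 - 4u + 4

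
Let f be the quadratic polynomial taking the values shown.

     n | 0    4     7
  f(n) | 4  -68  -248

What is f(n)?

f(n) = -6n^2 + 6n + 4

Using the Lagrange interpolation formula with nodes 0, 4, 7:
  L_0(n) = (n - 4)(n - 7) / 28
  L_1(n) = n(n - 7) / -12
  L_2(n) = n(n - 4) / 21
Then f(n) = 4·L_0(n) - 68·L_1(n) - 248·L_2(n).
Expanding and collecting terms gives f(n) = -6n^2 + 6n + 4.
Check: f(0) = 4. ✓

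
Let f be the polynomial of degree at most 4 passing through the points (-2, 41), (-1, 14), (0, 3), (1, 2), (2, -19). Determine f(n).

f(n) = -n^4 - 3n^3 + 6n^2 - 3n + 3

Write f(n) = an^4 + bn^3 + cn^2 + dn + e. Substituting each data point gives a linear system:
  16a - 8b + 4c - 2d + e = 41
  a - b + c - d + e = 14
  e = 3
  a + b + c + d + e = 2
  16a + 8b + 4c + 2d + e = -19
Solving the system yields a = -1, b = -3, c = 6, d = -3, e = 3.
So f(n) = -n^4 - 3n^3 + 6n^2 - 3n + 3.
Check: f(0) = 3. ✓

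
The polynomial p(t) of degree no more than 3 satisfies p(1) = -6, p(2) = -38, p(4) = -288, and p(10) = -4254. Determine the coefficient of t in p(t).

5

Write p(t) = at^3 + bt^2 + ct + d. Substituting each data point gives a linear system:
  a + b + c + d = -6
  8a + 4b + 2c + d = -38
  64a + 16b + 4c + d = -288
  1000a + 100b + 10c + d = -4254
Solving the system yields a = -4, b = -3, c = 5, d = -4.
So p(t) = -4t³ - 3t² + 5t - 4.
The coefficient of t is 5.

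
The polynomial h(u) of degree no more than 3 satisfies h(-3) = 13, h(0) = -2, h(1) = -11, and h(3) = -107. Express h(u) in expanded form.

Write h(u) = au^3 + bu^2 + cu + d. Substituting each data point gives a linear system:
  -27a + 9b - 3c + d = 13
  d = -2
  a + b + c + d = -11
  27a + 9b + 3c + d = -107
Solving the system yields a = -2, b = -5, c = -2, d = -2.
So h(u) = -2u^3 - 5u^2 - 2u - 2.
Check: h(-3) = 13. ✓

h(u) = -2u^3 - 5u^2 - 2u - 2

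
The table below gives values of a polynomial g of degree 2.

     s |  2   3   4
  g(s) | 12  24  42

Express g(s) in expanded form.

Using the Lagrange interpolation formula with nodes 2, 3, 4:
  L_0(s) = (s - 3)(s - 4) / 2
  L_1(s) = (s - 2)(s - 4) / -1
  L_2(s) = (s - 2)(s - 3) / 2
Then g(s) = 12·L_0(s) + 24·L_1(s) + 42·L_2(s).
Expanding and collecting terms gives g(s) = 3s^2 - 3s + 6.
Check: g(4) = 42. ✓

g(s) = 3s^2 - 3s + 6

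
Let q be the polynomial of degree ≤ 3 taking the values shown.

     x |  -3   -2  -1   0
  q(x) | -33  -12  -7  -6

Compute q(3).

93

Forward differences of the values at x = -3, -2, -1, 0:
  q  : -33  -12  -7  -6
  Δ  : 21  5  1
  Δ^2: -16  -4
  Δ^3: 12
The third differences are constant, confirming degree 3.
Interpolating (Newton forward form) and evaluating at x = 3 gives q(3) = 93.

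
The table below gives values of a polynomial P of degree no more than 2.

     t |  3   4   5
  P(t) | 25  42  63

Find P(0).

Write P(t) = at^2 + bt + c. Substituting each data point gives a linear system:
  9a + 3b + c = 25
  16a + 4b + c = 42
  25a + 5b + c = 63
Solving the system yields a = 2, b = 3, c = -2.
So P(t) = 2t^2 + 3t - 2.
Then P(0) = -2.

-2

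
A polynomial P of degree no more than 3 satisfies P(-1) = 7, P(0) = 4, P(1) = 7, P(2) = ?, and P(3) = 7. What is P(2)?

10

On equispaced nodes a degree-3 polynomial has vanishing fourth forward difference, so
  P(-1) - 4·P(0) + 6·P(1) - 4·P(2) + P(3) = 0.
Substituting the known values and solving for P(2):
  -4·P(2) = -40
  P(2) = 10.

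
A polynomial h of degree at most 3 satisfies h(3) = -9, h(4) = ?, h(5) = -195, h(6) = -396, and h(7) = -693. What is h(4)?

-72

The 4 known points determine the degree-3 polynomial uniquely.
Write h(n) = an^3 + bn^2 + cn + d. Substituting each data point gives a linear system:
  27a + 9b + 3c + d = -9
  125a + 25b + 5c + d = -195
  216a + 36b + 6c + d = -396
  343a + 49b + 7c + d = -693
Solving the system yields a = -3, b = 6, c = 6, d = 0.
So h(n) = -3n³ + 6n² + 6n.
Then h(4) = -72.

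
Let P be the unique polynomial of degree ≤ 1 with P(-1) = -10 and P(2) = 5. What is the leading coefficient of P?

5

Write P(s) = as + b. Substituting each data point gives a linear system:
  -a + b = -10
  2a + b = 5
Solving the system yields a = 5, b = -5.
So P(s) = 5s - 5.
The leading coefficient is 5.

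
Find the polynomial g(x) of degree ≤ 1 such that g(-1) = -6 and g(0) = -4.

g(x) = 2x - 4

Write g(x) = ax + b. Substituting each data point gives a linear system:
  -a + b = -6
  b = -4
Solving the system yields a = 2, b = -4.
So g(x) = 2x - 4.
Check: g(-1) = -6. ✓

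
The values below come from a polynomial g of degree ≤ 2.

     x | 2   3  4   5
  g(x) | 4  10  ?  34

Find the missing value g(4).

20

The 3 known points determine the degree-2 polynomial uniquely.
Write g(x) = ax^2 + bx + c. Substituting each data point gives a linear system:
  4a + 2b + c = 4
  9a + 3b + c = 10
  25a + 5b + c = 34
Solving the system yields a = 2, b = -4, c = 4.
So g(x) = 2x^2 - 4x + 4.
Then g(4) = 20.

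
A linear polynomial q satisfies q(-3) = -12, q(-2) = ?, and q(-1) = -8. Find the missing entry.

-10

On equispaced nodes a degree-1 polynomial has vanishing second forward difference, so
  q(-3) - 2·q(-2) + q(-1) = 0.
Substituting the known values and solving for q(-2):
  -2·q(-2) = 20
  q(-2) = -10.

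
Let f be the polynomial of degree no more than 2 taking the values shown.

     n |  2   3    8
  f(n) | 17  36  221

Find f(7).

Using the Lagrange interpolation formula with nodes 2, 3, 8:
  L_0(n) = (n - 3)(n - 8) / 6
  L_1(n) = (n - 2)(n - 8) / -5
  L_2(n) = (n - 2)(n - 3) / 30
Then f(n) = 17·L_0(n) + 36·L_1(n) + 221·L_2(n).
Expanding and collecting terms gives f(n) = 3n^2 + 4n - 3.
Evaluating at n = 7: f(7) = 172.

172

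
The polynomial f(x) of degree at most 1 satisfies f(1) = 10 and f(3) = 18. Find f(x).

f(x) = 4x + 6

Write f(x) = ax + b. Substituting each data point gives a linear system:
  a + b = 10
  3a + b = 18
Solving the system yields a = 4, b = 6.
So f(x) = 4x + 6.
Check: f(1) = 10. ✓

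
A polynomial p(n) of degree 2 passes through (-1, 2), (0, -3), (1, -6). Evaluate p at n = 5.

Write p(n) = an^2 + bn + c. Substituting each data point gives a linear system:
  a - b + c = 2
  c = -3
  a + b + c = -6
Solving the system yields a = 1, b = -4, c = -3.
So p(n) = n^2 - 4n - 3.
Then p(5) = 2.

2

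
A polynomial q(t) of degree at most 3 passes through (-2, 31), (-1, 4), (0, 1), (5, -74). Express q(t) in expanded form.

Write q(t) = at^3 + bt^2 + ct + d. Substituting each data point gives a linear system:
  -8a + 4b - 2c + d = 31
  -a + b - c + d = 4
  d = 1
  125a + 25b + 5c + d = -74
Solving the system yields a = -2, b = 6, c = 5, d = 1.
So q(t) = -2t³ + 6t² + 5t + 1.
Check: q(-1) = 4. ✓

q(t) = -2t^3 + 6t^2 + 5t + 1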